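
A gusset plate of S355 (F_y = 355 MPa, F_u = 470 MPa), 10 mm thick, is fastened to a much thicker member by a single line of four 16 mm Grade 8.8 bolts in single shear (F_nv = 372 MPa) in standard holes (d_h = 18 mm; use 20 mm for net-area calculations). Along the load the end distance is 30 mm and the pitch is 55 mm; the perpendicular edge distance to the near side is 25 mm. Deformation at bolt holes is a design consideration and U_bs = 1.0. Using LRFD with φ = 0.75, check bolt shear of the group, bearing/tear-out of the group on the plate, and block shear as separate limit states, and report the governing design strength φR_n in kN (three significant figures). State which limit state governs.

224 kN (bolt shear governs)

Bolt shear: A_b = π·16²/4 = 201.1 mm²; R_n = 372 × 201.1 × 4 × 1 / 1000 = 299.2 kN → 0.75 × 299.2 = 224 kN.
Bearing: edge l_c = 21, r_n = 118.4 kN; interior l_c = 37, r_n = 180.5 kN; R_n = 118.4 + 3·180.5 = 659.9 kN → 495 kN.
Block shear: A_gv = 1950, A_nv = 1250, A_nt = 150 mm²; R_n = min(0.6F_uA_nv, 0.6F_yA_gv) + U_bs·F_u·A_nt = 423 kN → 317 kN.
Bolt shear governs: 224 kN.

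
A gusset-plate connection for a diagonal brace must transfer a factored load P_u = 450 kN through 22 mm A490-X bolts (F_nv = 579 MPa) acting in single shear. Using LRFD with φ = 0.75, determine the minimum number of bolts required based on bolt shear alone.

3 bolts

A_b = π·22²/4 = 380.1 mm².
Per-bolt design strength φR_n = 0.75 × 579 × 380.1 × 1 / 1000 = 165.1 kN.
n ≥ 450 / 165.1 = 2.726 → use 3 bolts.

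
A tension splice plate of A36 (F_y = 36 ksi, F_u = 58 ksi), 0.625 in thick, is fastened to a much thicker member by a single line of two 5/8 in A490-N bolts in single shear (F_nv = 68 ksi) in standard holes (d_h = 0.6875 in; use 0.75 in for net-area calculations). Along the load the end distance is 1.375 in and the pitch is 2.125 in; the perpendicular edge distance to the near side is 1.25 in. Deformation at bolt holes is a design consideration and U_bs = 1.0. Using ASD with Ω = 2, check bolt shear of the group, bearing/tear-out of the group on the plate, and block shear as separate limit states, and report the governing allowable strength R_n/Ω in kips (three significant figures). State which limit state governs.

Bolt shear: A_b = π·0.625²/4 = 0.3068 in²; R_n = 68 × 0.3068 × 2 × 1 = 41.72 kips → 41.72 / 2 = 20.9 kips.
Bearing: edge l_c = 1.031, r_n = 44.86 kips; interior l_c = 1.438, r_n = 54.38 kips; R_n = 44.86 + 1·54.38 = 99.23 kips → 49.6 kips.
Block shear: A_gv = 2.188, A_nv = 1.484, A_nt = 0.5469 in²; R_n = min(0.6F_uA_nv, 0.6F_yA_gv) + U_bs·F_u·A_nt = 78.97 kips → 39.5 kips.
Bolt shear governs: 20.9 kips.

20.9 kips (bolt shear governs)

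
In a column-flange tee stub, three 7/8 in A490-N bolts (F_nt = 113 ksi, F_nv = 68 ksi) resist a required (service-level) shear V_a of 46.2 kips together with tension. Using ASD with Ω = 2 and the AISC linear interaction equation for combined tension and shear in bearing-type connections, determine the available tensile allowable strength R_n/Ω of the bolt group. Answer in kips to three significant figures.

55.7 kips

A_b = π·0.875²/4 = 0.6013 in²; f_rv = 46.2 / (3 × 0.6013) = 25.61 ksi.
F'_nt = 1.3 F_nt − (Ω F_nt / F_nv) f_rv = 1.3·113 − (2·113/68)·25.61 = 61.78 ksi, capped at F_nt → F'_nt = 61.78 ksi.
R_n = F'_nt · A_b · n = 61.78 × 0.6013 × 3 = 111.5 kips.
Allowable strength R_n/Ω = 111.5 / 2 = 55.7 kips.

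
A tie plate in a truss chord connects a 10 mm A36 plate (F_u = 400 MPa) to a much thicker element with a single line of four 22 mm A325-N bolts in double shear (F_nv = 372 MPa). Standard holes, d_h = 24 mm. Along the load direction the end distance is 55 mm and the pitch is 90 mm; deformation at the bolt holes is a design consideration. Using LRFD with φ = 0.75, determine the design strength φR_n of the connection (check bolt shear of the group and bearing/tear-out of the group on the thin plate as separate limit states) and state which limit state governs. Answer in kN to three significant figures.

630 kN (bearing governs)

Bolt shear: A_b = π·22²/4 = 380.1 mm²; R_n = 372 × 380.1 × 4 × 2 / 1000 = 1131 kN → 0.75 × 1131 = 848 kN.
Bearing (1.2 l_c t F_u ≤ 2.4 d t F_u): upper limit = 2.4·22·10·400 / 1000 = 211.2 kN.
  Edge l_c = 55 − 24/2 = 43 → r_n = 206.4 kN; interior l_c = 90 − 24 = 66 → r_n = 211.2 kN.
  R_n,bearing = 1·206.4 + 3·211.2 = 840 kN → 0.75 × 840 = 630 kN.
Bearing governs: 630 kN.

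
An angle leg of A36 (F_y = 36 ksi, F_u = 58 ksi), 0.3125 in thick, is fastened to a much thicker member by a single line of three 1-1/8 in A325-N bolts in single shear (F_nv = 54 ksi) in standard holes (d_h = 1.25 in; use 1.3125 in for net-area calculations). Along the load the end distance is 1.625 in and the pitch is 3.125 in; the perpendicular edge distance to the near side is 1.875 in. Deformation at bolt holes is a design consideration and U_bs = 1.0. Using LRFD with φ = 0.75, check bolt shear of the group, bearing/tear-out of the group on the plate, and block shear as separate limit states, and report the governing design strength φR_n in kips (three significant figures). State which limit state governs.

54 kips (block shear governs)

Bolt shear: A_b = π·1.125²/4 = 0.994 in²; R_n = 54 × 0.994 × 3 × 1 = 161 kips → 0.75 × 161 = 121 kips.
Bearing: edge l_c = 1, r_n = 21.75 kips; interior l_c = 1.875, r_n = 40.78 kips; R_n = 21.75 + 2·40.78 = 103.3 kips → 77.5 kips.
Block shear: A_gv = 2.461, A_nv = 1.436, A_nt = 0.3809 in²; R_n = min(0.6F_uA_nv, 0.6F_yA_gv) + U_bs·F_u·A_nt = 72.05 kips → 54 kips.
Block shear governs: 54 kips.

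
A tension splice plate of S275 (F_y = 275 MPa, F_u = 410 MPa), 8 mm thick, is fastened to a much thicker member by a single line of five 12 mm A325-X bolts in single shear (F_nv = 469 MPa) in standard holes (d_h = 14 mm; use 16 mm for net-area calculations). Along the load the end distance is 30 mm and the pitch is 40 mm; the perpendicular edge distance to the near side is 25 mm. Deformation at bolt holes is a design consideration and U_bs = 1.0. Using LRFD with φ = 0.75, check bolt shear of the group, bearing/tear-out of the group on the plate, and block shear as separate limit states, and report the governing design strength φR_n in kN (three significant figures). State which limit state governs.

199 kN (bolt shear governs)

Bolt shear: A_b = π·12²/4 = 113.1 mm²; R_n = 469 × 113.1 × 5 × 1 / 1000 = 265.2 kN → 0.75 × 265.2 = 199 kN.
Bearing: edge l_c = 23, r_n = 90.53 kN; interior l_c = 26, r_n = 94.46 kN; R_n = 90.53 + 4·94.46 = 468.4 kN → 351 kN.
Block shear: A_gv = 1520, A_nv = 944, A_nt = 136 mm²; R_n = min(0.6F_uA_nv, 0.6F_yA_gv) + U_bs·F_u·A_nt = 288 kN → 216 kN.
Bolt shear governs: 199 kN.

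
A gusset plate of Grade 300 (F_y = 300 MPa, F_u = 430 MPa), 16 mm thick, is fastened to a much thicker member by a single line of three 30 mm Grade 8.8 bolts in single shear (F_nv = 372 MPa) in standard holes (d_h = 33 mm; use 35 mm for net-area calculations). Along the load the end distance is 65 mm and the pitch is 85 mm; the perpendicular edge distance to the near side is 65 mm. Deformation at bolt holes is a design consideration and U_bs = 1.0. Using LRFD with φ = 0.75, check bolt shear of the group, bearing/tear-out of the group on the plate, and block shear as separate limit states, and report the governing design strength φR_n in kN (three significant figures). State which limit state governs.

Bolt shear: A_b = π·30²/4 = 706.9 mm²; R_n = 372 × 706.9 × 3 × 1 / 1000 = 788.9 kN → 0.75 × 788.9 = 592 kN.
Bearing: edge l_c = 48.5, r_n = 400.4 kN; interior l_c = 52, r_n = 429.3 kN; R_n = 400.4 + 2·429.3 = 1259 kN → 944 kN.
Block shear: A_gv = 3760, A_nv = 2360, A_nt = 760 mm²; R_n = min(0.6F_uA_nv, 0.6F_yA_gv) + U_bs·F_u·A_nt = 935.7 kN → 702 kN.
Bolt shear governs: 592 kN.

592 kN (bolt shear governs)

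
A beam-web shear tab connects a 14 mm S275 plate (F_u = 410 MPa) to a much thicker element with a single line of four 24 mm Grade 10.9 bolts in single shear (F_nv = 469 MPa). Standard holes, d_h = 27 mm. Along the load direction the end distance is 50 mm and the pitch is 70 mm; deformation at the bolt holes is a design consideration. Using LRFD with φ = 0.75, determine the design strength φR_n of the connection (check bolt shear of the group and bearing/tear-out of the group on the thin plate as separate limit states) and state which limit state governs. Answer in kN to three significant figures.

637 kN (bolt shear governs)

Bolt shear: A_b = π·24²/4 = 452.4 mm²; R_n = 469 × 452.4 × 4 × 1 / 1000 = 848.7 kN → 0.75 × 848.7 = 637 kN.
Bearing (1.2 l_c t F_u ≤ 2.4 d t F_u): upper limit = 2.4·24·14·410 / 1000 = 330.6 kN.
  Edge l_c = 50 − 27/2 = 36.5 → r_n = 251.4 kN; interior l_c = 70 − 27 = 43 → r_n = 296.2 kN.
  R_n,bearing = 1·251.4 + 3·296.2 = 1140 kN → 0.75 × 1140 = 855 kN.
Bolt shear governs: 637 kN.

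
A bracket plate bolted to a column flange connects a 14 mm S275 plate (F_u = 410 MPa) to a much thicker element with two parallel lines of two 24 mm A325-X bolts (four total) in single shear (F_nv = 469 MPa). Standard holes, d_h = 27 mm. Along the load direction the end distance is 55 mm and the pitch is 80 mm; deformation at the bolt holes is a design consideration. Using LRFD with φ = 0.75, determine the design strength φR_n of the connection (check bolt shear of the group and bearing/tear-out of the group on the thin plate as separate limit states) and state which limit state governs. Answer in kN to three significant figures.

Bolt shear: A_b = π·24²/4 = 452.4 mm²; R_n = 469 × 452.4 × 4 × 1 / 1000 = 848.7 kN → 0.75 × 848.7 = 637 kN.
Bearing (1.2 l_c t F_u ≤ 2.4 d t F_u): upper limit = 2.4·24·14·410 / 1000 = 330.6 kN.
  Edge l_c = 55 − 27/2 = 41.5 → r_n = 285.9 kN; interior l_c = 80 − 27 = 53 → r_n = 330.6 kN.
  R_n,bearing = 2·285.9 + 2·330.6 = 1233 kN → 0.75 × 1233 = 925 kN.
Bolt shear governs: 637 kN.

637 kN (bolt shear governs)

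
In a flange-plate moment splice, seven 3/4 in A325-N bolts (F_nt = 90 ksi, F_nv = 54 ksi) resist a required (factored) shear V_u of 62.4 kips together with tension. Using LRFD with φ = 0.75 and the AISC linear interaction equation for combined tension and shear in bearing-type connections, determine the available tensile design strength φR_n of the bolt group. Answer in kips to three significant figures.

167 kips

A_b = π·0.75²/4 = 0.4418 in²; f_rv = 62.4 / (7 × 0.4418) = 20.18 ksi.
F'_nt = 1.3 F_nt − (F_nt / φF_nv) f_rv = 1.3·90 − (90/(0.75·54))·20.18 = 72.16 ksi, capped at F_nt → F'_nt = 72.16 ksi.
R_n = F'_nt · A_b · n = 72.16 × 0.4418 × 7 = 223.2 kips.
Design strength φR_n = 0.75 × 223.2 = 167 kips.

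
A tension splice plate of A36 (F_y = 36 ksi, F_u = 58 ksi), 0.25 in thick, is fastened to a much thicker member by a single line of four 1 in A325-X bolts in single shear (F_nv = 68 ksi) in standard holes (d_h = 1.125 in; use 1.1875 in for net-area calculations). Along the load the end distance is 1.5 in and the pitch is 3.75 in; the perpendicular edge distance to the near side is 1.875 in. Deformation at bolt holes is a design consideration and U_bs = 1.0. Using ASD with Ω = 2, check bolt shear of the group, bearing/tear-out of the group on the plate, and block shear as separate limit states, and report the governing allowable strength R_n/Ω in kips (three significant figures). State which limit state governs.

43.7 kips (block shear governs)

Bolt shear: A_b = π·1²/4 = 0.7854 in²; R_n = 68 × 0.7854 × 4 × 1 = 213.6 kips → 213.6 / 2 = 107 kips.
Bearing: edge l_c = 0.9375, r_n = 16.31 kips; interior l_c = 2.625, r_n = 34.8 kips; R_n = 16.31 + 3·34.8 = 120.7 kips → 60.4 kips.
Block shear: A_gv = 3.188, A_nv = 2.148, A_nt = 0.3203 in²; R_n = min(0.6F_uA_nv, 0.6F_yA_gv) + U_bs·F_u·A_nt = 87.43 kips → 43.7 kips.
Block shear governs: 43.7 kips.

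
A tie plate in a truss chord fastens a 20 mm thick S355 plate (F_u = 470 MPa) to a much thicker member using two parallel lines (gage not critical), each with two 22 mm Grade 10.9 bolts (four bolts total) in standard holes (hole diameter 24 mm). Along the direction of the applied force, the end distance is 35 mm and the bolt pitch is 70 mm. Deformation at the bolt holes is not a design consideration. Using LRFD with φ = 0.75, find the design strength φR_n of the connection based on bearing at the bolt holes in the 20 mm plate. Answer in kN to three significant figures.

1420 kN

Per bolt r_n = 1.5 l_c t F_u ≤ 3.0 d t F_u; upper limit = 3.0 × 22 × 20 × 470 / 1000 = 620.4 kN.
Edge bolt: l_c = 35 − 24/2 = 23 mm → 1.5 × 23 × 20 × 470 / 1000 = 324.3 → r_n = 324.3 kN.
Interior bolts: l_c = 70 − 24 = 46 mm → 1.5 × 46 × 20 × 470 / 1000 = 648.6 → r_n = 620.4 kN.
R_n = 2 × 324.3 + 2 × 620.4 = 1889 kN.
Design strength φR_n = 0.75 × 1889 = 1420 kN.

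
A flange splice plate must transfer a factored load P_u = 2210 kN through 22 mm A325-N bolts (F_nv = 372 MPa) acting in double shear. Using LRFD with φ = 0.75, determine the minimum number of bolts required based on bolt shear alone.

A_b = π·22²/4 = 380.1 mm².
Per-bolt design strength φR_n = 0.75 × 372 × 380.1 × 2 / 1000 = 212.1 kN.
n ≥ 2210 / 212.1 = 10.42 → use 11 bolts.

11 bolts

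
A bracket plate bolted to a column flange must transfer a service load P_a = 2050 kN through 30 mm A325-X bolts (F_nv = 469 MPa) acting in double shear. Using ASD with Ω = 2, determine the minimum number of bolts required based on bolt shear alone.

A_b = π·30²/4 = 706.9 mm².
Per-bolt allowable strength R_n/Ω = 469 × 706.9 × 2 / 1000 / 2 = 331.5 kN.
n ≥ 2050 / 331.5 = 6.184 → use 7 bolts.

7 bolts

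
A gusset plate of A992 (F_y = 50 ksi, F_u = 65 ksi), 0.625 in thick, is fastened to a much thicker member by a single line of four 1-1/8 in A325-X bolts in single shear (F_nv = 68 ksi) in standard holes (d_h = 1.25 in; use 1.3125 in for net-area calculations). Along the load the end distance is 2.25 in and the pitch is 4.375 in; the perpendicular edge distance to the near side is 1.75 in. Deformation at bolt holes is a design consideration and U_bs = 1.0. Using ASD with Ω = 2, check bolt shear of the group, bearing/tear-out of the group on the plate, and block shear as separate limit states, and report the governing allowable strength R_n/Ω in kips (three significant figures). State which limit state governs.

Bolt shear: A_b = π·1.125²/4 = 0.994 in²; R_n = 68 × 0.994 × 4 × 1 = 270.4 kips → 270.4 / 2 = 135 kips.
Bearing: edge l_c = 1.625, r_n = 79.22 kips; interior l_c = 3.125, r_n = 109.7 kips; R_n = 79.22 + 3·109.7 = 408.3 kips → 204 kips.
Block shear: A_gv = 9.609, A_nv = 6.738, A_nt = 0.6836 in²; R_n = min(0.6F_uA_nv, 0.6F_yA_gv) + U_bs·F_u·A_nt = 307.2 kips → 154 kips.
Bolt shear governs: 135 kips.

135 kips (bolt shear governs)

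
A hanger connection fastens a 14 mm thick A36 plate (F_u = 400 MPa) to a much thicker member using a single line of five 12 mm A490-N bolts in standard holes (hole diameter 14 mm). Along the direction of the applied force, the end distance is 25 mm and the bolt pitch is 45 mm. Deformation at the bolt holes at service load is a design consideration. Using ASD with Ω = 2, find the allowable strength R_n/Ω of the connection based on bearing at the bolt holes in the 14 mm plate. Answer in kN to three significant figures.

Per bolt r_n = 1.2 l_c t F_u ≤ 2.4 d t F_u; upper limit = 2.4 × 12 × 14 × 400 / 1000 = 161.3 kN.
Edge bolt: l_c = 25 − 14/2 = 18 mm → 1.2 × 18 × 14 × 400 / 1000 = 121 → r_n = 121 kN.
Interior bolts: l_c = 45 − 14 = 31 mm → 1.2 × 31 × 14 × 400 / 1000 = 208.3 → r_n = 161.3 kN.
R_n = 1 × 121 + 4 × 161.3 = 766.1 kN.
Allowable strength R_n/Ω = 766.1 / 2 = 383 kN.

383 kN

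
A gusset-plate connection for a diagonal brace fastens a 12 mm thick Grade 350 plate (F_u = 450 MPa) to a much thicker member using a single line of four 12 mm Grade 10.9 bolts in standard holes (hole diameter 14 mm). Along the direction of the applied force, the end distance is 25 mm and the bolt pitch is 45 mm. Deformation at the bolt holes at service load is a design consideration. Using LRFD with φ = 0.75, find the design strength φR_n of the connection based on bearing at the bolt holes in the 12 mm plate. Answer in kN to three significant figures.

437 kN

Per bolt r_n = 1.2 l_c t F_u ≤ 2.4 d t F_u; upper limit = 2.4 × 12 × 12 × 450 / 1000 = 155.5 kN.
Edge bolt: l_c = 25 − 14/2 = 18 mm → 1.2 × 18 × 12 × 450 / 1000 = 116.6 → r_n = 116.6 kN.
Interior bolts: l_c = 45 − 14 = 31 mm → 1.2 × 31 × 12 × 450 / 1000 = 200.9 → r_n = 155.5 kN.
R_n = 1 × 116.6 + 3 × 155.5 = 583.2 kN.
Design strength φR_n = 0.75 × 583.2 = 437 kN.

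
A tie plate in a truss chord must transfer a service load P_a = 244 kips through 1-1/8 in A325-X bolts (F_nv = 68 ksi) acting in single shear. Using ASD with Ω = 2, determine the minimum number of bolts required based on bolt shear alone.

A_b = π·1.125²/4 = 0.994 in².
Per-bolt allowable strength R_n/Ω = 68 × 0.994 × 1 / 2 = 33.8 kips.
n ≥ 244 / 33.8 = 7.22 → use 8 bolts.

8 bolts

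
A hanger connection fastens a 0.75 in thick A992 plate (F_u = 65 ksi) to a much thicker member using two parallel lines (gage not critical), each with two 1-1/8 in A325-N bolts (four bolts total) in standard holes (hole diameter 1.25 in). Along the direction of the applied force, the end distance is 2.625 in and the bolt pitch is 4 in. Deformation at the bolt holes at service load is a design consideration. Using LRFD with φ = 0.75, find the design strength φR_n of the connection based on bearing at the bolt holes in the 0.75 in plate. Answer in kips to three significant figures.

Per bolt r_n = 1.2 l_c t F_u ≤ 2.4 d t F_u; upper limit = 2.4 × 1.125 × 0.75 × 65 = 131.6 kips.
Edge bolt: l_c = 2.625 − 1.25/2 = 2 in → 1.2 × 2 × 0.75 × 65 = 117 → r_n = 117 kips.
Interior bolts: l_c = 4 − 1.25 = 2.75 in → 1.2 × 2.75 × 0.75 × 65 = 160.9 → r_n = 131.6 kips.
R_n = 2 × 117 + 2 × 131.6 = 497.2 kips.
Design strength φR_n = 0.75 × 497.2 = 373 kips.

373 kips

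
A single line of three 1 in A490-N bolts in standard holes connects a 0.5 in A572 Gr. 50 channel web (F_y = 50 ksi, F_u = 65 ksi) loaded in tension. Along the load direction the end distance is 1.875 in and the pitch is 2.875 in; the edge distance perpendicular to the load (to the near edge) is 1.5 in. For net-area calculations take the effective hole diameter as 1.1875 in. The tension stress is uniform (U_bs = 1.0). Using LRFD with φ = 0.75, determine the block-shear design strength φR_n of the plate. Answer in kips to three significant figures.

Shear plane L_v = 1.875 + 2·2.875 = 7.625 in; A_gv = 7.625 × 0.5 = 3.812 in².
A_nv = (7.625 − 2.5·1.1875) × 0.5 = 2.328 in².
A_nt = (1.5 − 0.5·1.1875) × 0.5 = 0.4531 in².
0.6 F_u A_nv = 90.8 kips; 0.6 F_y A_gv = 114.4 kips → shear rupture governs the shear term.
R_n = 90.8 + 1.0 × 65 × 0.4531 = 120.2 kips.
Design strength φR_n = 0.75 × 120.2 = 90.2 kips.

90.2 kips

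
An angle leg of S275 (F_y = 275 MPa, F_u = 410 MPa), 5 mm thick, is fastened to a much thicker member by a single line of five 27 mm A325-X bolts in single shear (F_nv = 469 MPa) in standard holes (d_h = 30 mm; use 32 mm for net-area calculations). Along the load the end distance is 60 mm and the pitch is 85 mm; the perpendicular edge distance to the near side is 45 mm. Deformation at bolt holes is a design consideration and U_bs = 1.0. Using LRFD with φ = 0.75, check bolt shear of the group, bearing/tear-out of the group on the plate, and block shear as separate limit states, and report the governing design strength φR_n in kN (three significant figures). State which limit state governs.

281 kN (block shear governs)

Bolt shear: A_b = π·27²/4 = 572.6 mm²; R_n = 469 × 572.6 × 5 × 1 / 1000 = 1343 kN → 0.75 × 1343 = 1010 kN.
Bearing: edge l_c = 45, r_n = 110.7 kN; interior l_c = 55, r_n = 132.8 kN; R_n = 110.7 + 4·132.8 = 642.1 kN → 482 kN.
Block shear: A_gv = 2000, A_nv = 1280, A_nt = 145 mm²; R_n = min(0.6F_uA_nv, 0.6F_yA_gv) + U_bs·F_u·A_nt = 374.3 kN → 281 kN.
Block shear governs: 281 kN.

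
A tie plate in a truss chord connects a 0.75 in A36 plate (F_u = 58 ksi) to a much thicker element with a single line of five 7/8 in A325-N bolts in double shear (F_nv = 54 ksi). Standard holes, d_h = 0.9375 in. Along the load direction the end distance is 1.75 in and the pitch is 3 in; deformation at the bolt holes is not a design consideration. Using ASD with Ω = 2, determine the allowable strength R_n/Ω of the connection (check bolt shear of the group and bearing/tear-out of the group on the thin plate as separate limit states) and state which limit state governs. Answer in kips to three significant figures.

Bolt shear: A_b = π·0.875²/4 = 0.6013 in²; R_n = 54 × 0.6013 × 5 × 2 = 324.7 kips → 324.7 / 2 = 162 kips.
Bearing (1.5 l_c t F_u ≤ 3.0 d t F_u): upper limit = 3.0·0.875·0.75·58 = 114.2 kips.
  Edge l_c = 1.75 − 0.9375/2 = 1.281 → r_n = 83.6 kips; interior l_c = 3 − 0.9375 = 2.062 → r_n = 114.2 kips.
  R_n,bearing = 1·83.6 + 4·114.2 = 540.4 kips → 540.4 / 2 = 270 kips.
Bolt shear governs: 162 kips.

162 kips (bolt shear governs)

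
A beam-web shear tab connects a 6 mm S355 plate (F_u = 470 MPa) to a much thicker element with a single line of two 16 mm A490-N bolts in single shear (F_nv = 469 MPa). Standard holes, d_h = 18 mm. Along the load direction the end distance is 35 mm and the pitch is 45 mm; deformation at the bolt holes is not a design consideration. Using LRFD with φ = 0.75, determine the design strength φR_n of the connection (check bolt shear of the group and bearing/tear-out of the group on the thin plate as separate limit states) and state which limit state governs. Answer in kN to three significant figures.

Bolt shear: A_b = π·16²/4 = 201.1 mm²; R_n = 469 × 201.1 × 2 × 1 / 1000 = 188.6 kN → 0.75 × 188.6 = 141 kN.
Bearing (1.5 l_c t F_u ≤ 3.0 d t F_u): upper limit = 3.0·16·6·470 / 1000 = 135.4 kN.
  Edge l_c = 35 − 18/2 = 26 → r_n = 110 kN; interior l_c = 45 − 18 = 27 → r_n = 114.2 kN.
  R_n,bearing = 1·110 + 1·114.2 = 224.2 kN → 0.75 × 224.2 = 168 kN.
Bolt shear governs: 141 kN.

141 kN (bolt shear governs)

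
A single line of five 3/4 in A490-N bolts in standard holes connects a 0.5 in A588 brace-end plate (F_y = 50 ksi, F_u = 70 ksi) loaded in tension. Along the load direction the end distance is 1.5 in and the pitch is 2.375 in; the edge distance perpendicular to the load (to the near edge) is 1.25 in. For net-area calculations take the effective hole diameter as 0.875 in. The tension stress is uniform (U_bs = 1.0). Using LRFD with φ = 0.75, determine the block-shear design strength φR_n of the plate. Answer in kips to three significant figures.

Shear plane L_v = 1.5 + 4·2.375 = 11 in; A_gv = 11 × 0.5 = 5.5 in².
A_nv = (11 − 4.5·0.875) × 0.5 = 3.531 in².
A_nt = (1.25 − 0.5·0.875) × 0.5 = 0.4062 in².
0.6 F_u A_nv = 148.3 kips; 0.6 F_y A_gv = 165 kips → shear rupture governs the shear term.
R_n = 148.3 + 1.0 × 70 × 0.4062 = 176.8 kips.
Design strength φR_n = 0.75 × 176.8 = 133 kips.

133 kips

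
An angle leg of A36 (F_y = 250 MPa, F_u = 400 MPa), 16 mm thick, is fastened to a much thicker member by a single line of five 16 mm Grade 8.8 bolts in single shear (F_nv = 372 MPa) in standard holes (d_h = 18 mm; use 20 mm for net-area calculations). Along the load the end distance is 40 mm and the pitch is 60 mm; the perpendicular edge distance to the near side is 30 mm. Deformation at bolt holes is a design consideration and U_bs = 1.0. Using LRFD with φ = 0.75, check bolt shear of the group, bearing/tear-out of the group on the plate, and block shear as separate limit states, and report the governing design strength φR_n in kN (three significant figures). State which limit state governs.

280 kN (bolt shear governs)

Bolt shear: A_b = π·16²/4 = 201.1 mm²; R_n = 372 × 201.1 × 5 × 1 / 1000 = 374 kN → 0.75 × 374 = 280 kN.
Bearing: edge l_c = 31, r_n = 238.1 kN; interior l_c = 42, r_n = 245.8 kN; R_n = 238.1 + 4·245.8 = 1221 kN → 916 kN.
Block shear: A_gv = 4480, A_nv = 3040, A_nt = 320 mm²; R_n = min(0.6F_uA_nv, 0.6F_yA_gv) + U_bs·F_u·A_nt = 800 kN → 600 kN.
Bolt shear governs: 280 kN.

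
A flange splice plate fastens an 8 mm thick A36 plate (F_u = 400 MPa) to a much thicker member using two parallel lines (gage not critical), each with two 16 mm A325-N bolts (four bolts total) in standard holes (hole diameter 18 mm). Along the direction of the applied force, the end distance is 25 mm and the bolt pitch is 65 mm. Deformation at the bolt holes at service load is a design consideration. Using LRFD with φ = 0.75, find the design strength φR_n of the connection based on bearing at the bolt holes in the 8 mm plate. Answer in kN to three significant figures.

276 kN

Per bolt r_n = 1.2 l_c t F_u ≤ 2.4 d t F_u; upper limit = 2.4 × 16 × 8 × 400 / 1000 = 122.9 kN.
Edge bolt: l_c = 25 − 18/2 = 16 mm → 1.2 × 16 × 8 × 400 / 1000 = 61.44 → r_n = 61.44 kN.
Interior bolts: l_c = 65 − 18 = 47 mm → 1.2 × 47 × 8 × 400 / 1000 = 180.5 → r_n = 122.9 kN.
R_n = 2 × 61.44 + 2 × 122.9 = 368.6 kN.
Design strength φR_n = 0.75 × 368.6 = 276 kN.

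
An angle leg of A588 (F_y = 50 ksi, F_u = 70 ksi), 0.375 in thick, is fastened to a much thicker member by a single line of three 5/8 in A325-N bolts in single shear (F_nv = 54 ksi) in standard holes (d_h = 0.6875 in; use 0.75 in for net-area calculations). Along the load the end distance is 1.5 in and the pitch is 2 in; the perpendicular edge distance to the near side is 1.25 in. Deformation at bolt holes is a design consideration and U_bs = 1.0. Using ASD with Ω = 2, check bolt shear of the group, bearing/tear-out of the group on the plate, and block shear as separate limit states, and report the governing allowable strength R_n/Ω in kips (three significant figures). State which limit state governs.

Bolt shear: A_b = π·0.625²/4 = 0.3068 in²; R_n = 54 × 0.3068 × 3 × 1 = 49.7 kips → 49.7 / 2 = 24.9 kips.
Bearing: edge l_c = 1.156, r_n = 36.42 kips; interior l_c = 1.312, r_n = 39.38 kips; R_n = 36.42 + 2·39.38 = 115.2 kips → 57.6 kips.
Block shear: A_gv = 2.062, A_nv = 1.359, A_nt = 0.3281 in²; R_n = min(0.6F_uA_nv, 0.6F_yA_gv) + U_bs·F_u·A_nt = 80.06 kips → 40 kips.
Bolt shear governs: 24.9 kips.

24.9 kips (bolt shear governs)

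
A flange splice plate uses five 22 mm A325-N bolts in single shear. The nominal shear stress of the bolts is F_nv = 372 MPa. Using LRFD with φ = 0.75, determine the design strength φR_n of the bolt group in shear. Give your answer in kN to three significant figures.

530 kN

A_b = π × 22² / 4 = 380.1 mm².
R_n = F_nv · A_b · n · n_s = 372 × 380.1 × 5 × 1 / 1000 = 707 kN.
Design strength φR_n = 0.75 × 707 = 530 kN.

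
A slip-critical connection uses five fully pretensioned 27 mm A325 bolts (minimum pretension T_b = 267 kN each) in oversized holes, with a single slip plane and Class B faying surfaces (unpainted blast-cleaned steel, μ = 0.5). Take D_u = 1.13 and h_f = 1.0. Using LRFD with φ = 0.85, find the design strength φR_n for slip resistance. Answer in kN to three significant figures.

R_n = μ · D_u · h_f · T_b · n_s · n_b = 0.5 × 1.13 × 1.0 × 267 × 1 × 5 = 754.3 kN.
Design strength φR_n = 0.85 × 754.3 = 641 kN.

641 kN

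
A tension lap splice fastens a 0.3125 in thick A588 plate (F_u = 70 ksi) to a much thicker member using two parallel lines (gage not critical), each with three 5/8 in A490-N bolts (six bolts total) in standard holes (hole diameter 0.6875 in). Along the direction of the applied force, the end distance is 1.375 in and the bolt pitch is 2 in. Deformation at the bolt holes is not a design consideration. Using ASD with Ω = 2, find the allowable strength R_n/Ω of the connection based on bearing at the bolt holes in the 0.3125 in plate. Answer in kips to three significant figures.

Per bolt r_n = 1.5 l_c t F_u ≤ 3.0 d t F_u; upper limit = 3.0 × 0.625 × 0.3125 × 70 = 41.02 kips.
Edge bolt: l_c = 1.375 − 0.6875/2 = 1.031 in → 1.5 × 1.031 × 0.3125 × 70 = 33.84 → r_n = 33.84 kips.
Interior bolts: l_c = 2 − 0.6875 = 1.312 in → 1.5 × 1.312 × 0.3125 × 70 = 43.07 → r_n = 41.02 kips.
R_n = 2 × 33.84 + 4 × 41.02 = 231.7 kips.
Allowable strength R_n/Ω = 231.7 / 2 = 116 kips.

116 kips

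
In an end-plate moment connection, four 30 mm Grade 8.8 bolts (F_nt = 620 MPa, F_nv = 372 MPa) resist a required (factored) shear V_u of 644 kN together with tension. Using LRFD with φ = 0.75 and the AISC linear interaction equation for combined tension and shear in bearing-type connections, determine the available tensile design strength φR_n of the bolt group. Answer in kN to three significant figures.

A_b = π·30²/4 = 706.9 mm²; f_rv = 644 × 1000 / (4 × 706.9) = 227.8 MPa.
F'_nt = 1.3 F_nt − (F_nt / φF_nv) f_rv = 1.3·620 − (620/(0.75·372))·227.8 = 299.8 MPa, capped at F_nt → F'_nt = 299.8 MPa.
R_n = F'_nt · A_b · n = 299.8 × 706.9 × 4 / 1000 = 847.8 kN.
Design strength φR_n = 0.75 × 847.8 = 636 kN.

636 kN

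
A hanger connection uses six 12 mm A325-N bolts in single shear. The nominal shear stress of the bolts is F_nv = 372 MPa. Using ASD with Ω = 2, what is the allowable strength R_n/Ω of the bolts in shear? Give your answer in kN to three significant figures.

126 kN

A_b = π × 12² / 4 = 113.1 mm².
R_n = F_nv · A_b · n · n_s = 372 × 113.1 × 6 × 1 / 1000 = 252.4 kN.
Allowable strength R_n/Ω = 252.4 / 2 = 126 kN.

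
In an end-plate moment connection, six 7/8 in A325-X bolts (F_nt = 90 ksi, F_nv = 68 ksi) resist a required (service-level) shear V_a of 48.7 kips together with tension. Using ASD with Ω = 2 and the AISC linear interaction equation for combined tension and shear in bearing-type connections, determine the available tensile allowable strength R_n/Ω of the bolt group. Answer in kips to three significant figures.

147 kips

A_b = π·0.875²/4 = 0.6013 in²; f_rv = 48.7 / (6 × 0.6013) = 13.5 ksi.
F'_nt = 1.3 F_nt − (Ω F_nt / F_nv) f_rv = 1.3·90 − (2·90/68)·13.5 = 81.27 ksi, capped at F_nt → F'_nt = 81.27 ksi.
R_n = F'_nt · A_b · n = 81.27 × 0.6013 × 6 = 293.2 kips.
Allowable strength R_n/Ω = 293.2 / 2 = 147 kips.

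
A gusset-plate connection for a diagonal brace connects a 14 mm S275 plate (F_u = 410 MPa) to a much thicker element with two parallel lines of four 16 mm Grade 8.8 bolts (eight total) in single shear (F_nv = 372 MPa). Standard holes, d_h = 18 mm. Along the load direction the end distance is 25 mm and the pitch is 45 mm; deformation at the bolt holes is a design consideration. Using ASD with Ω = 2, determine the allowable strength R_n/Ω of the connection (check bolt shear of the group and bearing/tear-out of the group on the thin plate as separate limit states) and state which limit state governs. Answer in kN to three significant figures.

299 kN (bolt shear governs)

Bolt shear: A_b = π·16²/4 = 201.1 mm²; R_n = 372 × 201.1 × 8 × 1 / 1000 = 598.4 kN → 598.4 / 2 = 299 kN.
Bearing (1.2 l_c t F_u ≤ 2.4 d t F_u): upper limit = 2.4·16·14·410 / 1000 = 220.4 kN.
  Edge l_c = 25 − 18/2 = 16 → r_n = 110.2 kN; interior l_c = 45 − 18 = 27 → r_n = 186 kN.
  R_n,bearing = 2·110.2 + 6·186 = 1336 kN → 1336 / 2 = 668 kN.
Bolt shear governs: 299 kN.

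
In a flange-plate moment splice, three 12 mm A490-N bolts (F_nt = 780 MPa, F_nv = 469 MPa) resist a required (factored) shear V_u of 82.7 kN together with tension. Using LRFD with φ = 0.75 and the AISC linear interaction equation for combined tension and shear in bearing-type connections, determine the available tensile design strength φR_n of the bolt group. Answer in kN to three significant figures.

A_b = π·12²/4 = 113.1 mm²; f_rv = 82.7 × 1000 / (3 × 113.1) = 243.7 MPa.
F'_nt = 1.3 F_nt − (F_nt / φF_nv) f_rv = 1.3·780 − (780/(0.75·469))·243.7 = 473.5 MPa, capped at F_nt → F'_nt = 473.5 MPa.
R_n = F'_nt · A_b · n = 473.5 × 113.1 × 3 / 1000 = 160.7 kN.
Design strength φR_n = 0.75 × 160.7 = 120 kN.

120 kN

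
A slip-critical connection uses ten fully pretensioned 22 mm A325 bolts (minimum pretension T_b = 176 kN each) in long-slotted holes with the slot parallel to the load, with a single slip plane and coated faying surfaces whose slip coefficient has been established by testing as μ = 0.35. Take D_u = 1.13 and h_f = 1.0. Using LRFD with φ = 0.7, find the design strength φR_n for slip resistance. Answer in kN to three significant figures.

R_n = μ · D_u · h_f · T_b · n_s · n_b = 0.35 × 1.13 × 1.0 × 176 × 1 × 10 = 696.1 kN.
Design strength φR_n = 0.7 × 696.1 = 487 kN.

487 kN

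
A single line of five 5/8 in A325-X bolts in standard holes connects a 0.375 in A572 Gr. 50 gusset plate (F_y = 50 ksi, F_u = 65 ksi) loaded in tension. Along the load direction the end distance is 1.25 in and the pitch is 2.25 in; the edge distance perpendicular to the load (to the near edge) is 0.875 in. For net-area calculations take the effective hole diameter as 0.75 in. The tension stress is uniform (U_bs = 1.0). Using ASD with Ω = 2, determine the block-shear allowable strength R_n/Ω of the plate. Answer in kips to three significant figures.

56.4 kips

Shear plane L_v = 1.25 + 4·2.25 = 10.25 in; A_gv = 10.25 × 0.375 = 3.844 in².
A_nv = (10.25 − 4.5·0.75) × 0.375 = 2.578 in².
A_nt = (0.875 − 0.5·0.75) × 0.375 = 0.1875 in².
0.6 F_u A_nv = 100.5 kips; 0.6 F_y A_gv = 115.3 kips → shear rupture governs the shear term.
R_n = 100.5 + 1.0 × 65 × 0.1875 = 112.7 kips.
Allowable strength R_n/Ω = 112.7 / 2 = 56.4 kips.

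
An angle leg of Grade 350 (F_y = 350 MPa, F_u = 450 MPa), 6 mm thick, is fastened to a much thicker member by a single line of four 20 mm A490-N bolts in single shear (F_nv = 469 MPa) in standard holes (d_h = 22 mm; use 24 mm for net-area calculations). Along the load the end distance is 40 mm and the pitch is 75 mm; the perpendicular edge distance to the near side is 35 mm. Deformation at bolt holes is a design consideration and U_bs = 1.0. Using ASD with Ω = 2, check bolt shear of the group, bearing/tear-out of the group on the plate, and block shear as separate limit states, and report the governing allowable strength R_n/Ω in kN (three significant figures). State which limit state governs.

Bolt shear: A_b = π·20²/4 = 314.2 mm²; R_n = 469 × 314.2 × 4 × 1 / 1000 = 589.4 kN → 589.4 / 2 = 295 kN.
Bearing: edge l_c = 29, r_n = 93.96 kN; interior l_c = 53, r_n = 129.6 kN; R_n = 93.96 + 3·129.6 = 482.8 kN → 241 kN.
Block shear: A_gv = 1590, A_nv = 1086, A_nt = 138 mm²; R_n = min(0.6F_uA_nv, 0.6F_yA_gv) + U_bs·F_u·A_nt = 355.3 kN → 178 kN.
Block shear governs: 178 kN.

178 kN (block shear governs)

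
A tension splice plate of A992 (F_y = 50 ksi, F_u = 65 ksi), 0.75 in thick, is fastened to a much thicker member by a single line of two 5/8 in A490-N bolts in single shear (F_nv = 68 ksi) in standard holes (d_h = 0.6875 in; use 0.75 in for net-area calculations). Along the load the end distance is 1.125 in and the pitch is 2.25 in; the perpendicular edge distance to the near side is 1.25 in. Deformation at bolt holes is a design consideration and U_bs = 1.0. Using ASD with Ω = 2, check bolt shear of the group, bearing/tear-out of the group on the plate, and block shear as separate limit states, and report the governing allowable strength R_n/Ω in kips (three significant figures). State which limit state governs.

Bolt shear: A_b = π·0.625²/4 = 0.3068 in²; R_n = 68 × 0.3068 × 2 × 1 = 41.72 kips → 41.72 / 2 = 20.9 kips.
Bearing: edge l_c = 0.7812, r_n = 45.7 kips; interior l_c = 1.562, r_n = 73.12 kips; R_n = 45.7 + 1·73.12 = 118.8 kips → 59.4 kips.
Block shear: A_gv = 2.531, A_nv = 1.688, A_nt = 0.6562 in²; R_n = min(0.6F_uA_nv, 0.6F_yA_gv) + U_bs·F_u·A_nt = 108.5 kips → 54.2 kips.
Bolt shear governs: 20.9 kips.

20.9 kips (bolt shear governs)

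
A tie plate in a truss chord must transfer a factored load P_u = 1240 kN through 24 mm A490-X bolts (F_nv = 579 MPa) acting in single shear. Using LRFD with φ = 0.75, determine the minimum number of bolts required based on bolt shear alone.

7 bolts

A_b = π·24²/4 = 452.4 mm².
Per-bolt design strength φR_n = 0.75 × 579 × 452.4 × 1 / 1000 = 196.5 kN.
n ≥ 1240 / 196.5 = 6.312 → use 7 bolts.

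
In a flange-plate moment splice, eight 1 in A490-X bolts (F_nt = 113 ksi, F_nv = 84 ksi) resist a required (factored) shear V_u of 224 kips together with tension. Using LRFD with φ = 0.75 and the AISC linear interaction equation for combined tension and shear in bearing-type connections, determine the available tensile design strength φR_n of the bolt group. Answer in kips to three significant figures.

A_b = π·1²/4 = 0.7854 in²; f_rv = 224 / (8 × 0.7854) = 35.65 ksi.
F'_nt = 1.3 F_nt − (F_nt / φF_nv) f_rv = 1.3·113 − (113/(0.75·84))·35.65 = 82.96 ksi, capped at F_nt → F'_nt = 82.96 ksi.
R_n = F'_nt · A_b · n = 82.96 × 0.7854 × 8 = 521.2 kips.
Design strength φR_n = 0.75 × 521.2 = 391 kips.

391 kips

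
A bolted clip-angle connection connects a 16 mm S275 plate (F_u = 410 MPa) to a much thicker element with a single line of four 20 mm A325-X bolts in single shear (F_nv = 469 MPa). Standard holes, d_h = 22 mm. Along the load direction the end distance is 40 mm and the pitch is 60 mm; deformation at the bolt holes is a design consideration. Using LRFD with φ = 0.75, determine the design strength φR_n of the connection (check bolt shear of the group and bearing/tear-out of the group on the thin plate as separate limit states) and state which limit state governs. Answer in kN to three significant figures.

Bolt shear: A_b = π·20²/4 = 314.2 mm²; R_n = 469 × 314.2 × 4 × 1 / 1000 = 589.4 kN → 0.75 × 589.4 = 442 kN.
Bearing (1.2 l_c t F_u ≤ 2.4 d t F_u): upper limit = 2.4·20·16·410 / 1000 = 314.9 kN.
  Edge l_c = 40 − 22/2 = 29 → r_n = 228.3 kN; interior l_c = 60 − 22 = 38 → r_n = 299.1 kN.
  R_n,bearing = 1·228.3 + 3·299.1 = 1126 kN → 0.75 × 1126 = 844 kN.
Bolt shear governs: 442 kN.

442 kN (bolt shear governs)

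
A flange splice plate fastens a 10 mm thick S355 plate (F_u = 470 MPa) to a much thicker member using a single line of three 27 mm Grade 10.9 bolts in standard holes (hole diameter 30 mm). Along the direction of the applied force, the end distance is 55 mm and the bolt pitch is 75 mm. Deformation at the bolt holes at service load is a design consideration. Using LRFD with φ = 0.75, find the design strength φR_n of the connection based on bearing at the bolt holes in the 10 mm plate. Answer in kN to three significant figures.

Per bolt r_n = 1.2 l_c t F_u ≤ 2.4 d t F_u; upper limit = 2.4 × 27 × 10 × 470 / 1000 = 304.6 kN.
Edge bolt: l_c = 55 − 30/2 = 40 mm → 1.2 × 40 × 10 × 470 / 1000 = 225.6 → r_n = 225.6 kN.
Interior bolts: l_c = 75 − 30 = 45 mm → 1.2 × 45 × 10 × 470 / 1000 = 253.8 → r_n = 253.8 kN.
R_n = 1 × 225.6 + 2 × 253.8 = 733.2 kN.
Design strength φR_n = 0.75 × 733.2 = 550 kN.

550 kN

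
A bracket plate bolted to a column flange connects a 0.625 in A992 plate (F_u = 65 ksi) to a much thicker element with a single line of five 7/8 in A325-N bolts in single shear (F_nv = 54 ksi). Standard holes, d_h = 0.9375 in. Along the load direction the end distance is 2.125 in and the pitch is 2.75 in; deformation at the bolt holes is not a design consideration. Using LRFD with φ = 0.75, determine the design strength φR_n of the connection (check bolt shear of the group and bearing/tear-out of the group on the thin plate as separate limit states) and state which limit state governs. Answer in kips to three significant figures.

122 kips (bolt shear governs)

Bolt shear: A_b = π·0.875²/4 = 0.6013 in²; R_n = 54 × 0.6013 × 5 × 1 = 162.4 kips → 0.75 × 162.4 = 122 kips.
Bearing (1.5 l_c t F_u ≤ 3.0 d t F_u): upper limit = 3.0·0.875·0.625·65 = 106.6 kips.
  Edge l_c = 2.125 − 0.9375/2 = 1.656 → r_n = 100.9 kips; interior l_c = 2.75 − 0.9375 = 1.812 → r_n = 106.6 kips.
  R_n,bearing = 1·100.9 + 4·106.6 = 527.5 kips → 0.75 × 527.5 = 396 kips.
Bolt shear governs: 122 kips.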